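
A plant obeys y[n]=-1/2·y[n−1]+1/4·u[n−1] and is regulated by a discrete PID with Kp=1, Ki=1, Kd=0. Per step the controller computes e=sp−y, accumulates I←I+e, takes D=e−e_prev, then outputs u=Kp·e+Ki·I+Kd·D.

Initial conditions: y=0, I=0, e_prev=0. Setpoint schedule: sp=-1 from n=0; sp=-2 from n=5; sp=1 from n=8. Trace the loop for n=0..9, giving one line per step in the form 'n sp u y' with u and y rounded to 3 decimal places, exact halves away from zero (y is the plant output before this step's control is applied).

(exact arithmetic carried between steps; '≈' marks a value shown rounded to 6 d.p. or computed from one; I and e_prev carry over from the previous line; the table rounds u and y to 3 d.p., halves away from zero)
n=0: y=0, sp=-1, e=sp−y=-1; I=-1, D=e−e_prev=-1; u=1·(-1)+1·(-1)+0·(-1)=-2; next y=-1/2·0+1/4·(-2)=-0.5
n=1: y=-0.5, sp=-1, e=sp−y=-0.5; I=-1.5, D=e−e_prev=0.5; u=1·(-0.5)+1·(-1.5)+0·0.5=-2; next y=-1/2·(-0.5)+1/4·(-2)=-0.25
n=2: y=-0.25, sp=-1, e=sp−y=-0.75; I=-2.25, D=e−e_prev=-0.25; u=1·(-0.75)+1·(-2.25)+0·(-0.25)=-3; next y=-1/2·(-0.25)+1/4·(-3)=-0.625
n=3: y=-0.625, sp=-1, e=sp−y=-0.375; I=-2.625, D=e−e_prev=0.375; u=1·(-0.375)+1·(-2.625)+0·0.375=-3; next y=-1/2·(-0.625)+1/4·(-3)=-0.4375
n=4: y=-0.4375, sp=-1, e=sp−y=-0.5625; I=-3.1875, D=e−e_prev=-0.1875; u=1·(-0.5625)+1·(-3.1875)+0·(-0.1875)=-3.75; next y=-1/2·(-0.4375)+1/4·(-3.75)=-0.71875
n=5: y=-0.71875, sp=-2, e=sp−y=-1.28125; I=-4.46875, D=e−e_prev=-0.71875; u=1·(-1.28125)+1·(-4.46875)+0·(-0.71875)=-5.75; next y=-1/2·(-0.71875)+1/4·(-5.75)=-1.078125
n=6: y=-1.078125, sp=-2, e=sp−y=-0.921875; I=-5.390625, D=e−e_prev=0.359375; u=1·(-0.921875)+1·(-5.390625)+0·0.359375=-6.3125; next y=-1/2·(-1.078125)+1/4·(-6.3125)≈-1.039063
n=7: y≈-1.039063, sp=-2, e=sp−y≈-0.960938; I≈-6.351563, D=e−e_prev≈-0.039063; u=1·(-0.960938)+1·(-6.351563)+0·(-0.039063)≈-7.3125; next y=-1/2·(-1.039063)+1/4·(-7.3125)≈-1.308594
n=8: y≈-1.308594, sp=1, e=sp−y≈2.308594; I≈-4.042969, D=e−e_prev≈3.269531; u=1·2.308594+1·(-4.042969)+0·3.269531≈-1.734375; next y=-1/2·(-1.308594)+1/4·(-1.734375)≈0.220703
n=9: y≈0.220703, sp=1, e=sp−y≈0.779297; I≈-3.263672, D=e−e_prev≈-1.529297; u=1·0.779297+1·(-3.263672)+0·(-1.529297)≈-2.484375; next y=-1/2·0.220703+1/4·(-2.484375)≈-0.731445

0 -1 -2.000 0.000
1 -1 -2.000 -0.500
2 -1 -3.000 -0.250
3 -1 -3.000 -0.625
4 -1 -3.750 -0.438
5 -2 -5.750 -0.719
6 -2 -6.313 -1.078
7 -2 -7.313 -1.039
8 1 -1.734 -1.309
9 1 -2.484 0.221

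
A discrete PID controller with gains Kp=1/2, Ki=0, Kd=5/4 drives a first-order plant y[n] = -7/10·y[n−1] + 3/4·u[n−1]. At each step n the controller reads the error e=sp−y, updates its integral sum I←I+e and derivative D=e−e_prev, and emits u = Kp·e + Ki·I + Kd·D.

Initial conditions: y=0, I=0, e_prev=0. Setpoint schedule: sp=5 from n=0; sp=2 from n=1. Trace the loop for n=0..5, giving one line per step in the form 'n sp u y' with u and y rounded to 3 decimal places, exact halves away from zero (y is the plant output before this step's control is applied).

(exact arithmetic carried between steps; '≈' marks a value shown rounded to 6 d.p. or computed from one; I and e_prev carry over from the previous line; the table rounds u and y to 3 d.p., halves away from zero)
n=0: y=0, sp=5, e=sp−y=5; I=5, D=e−e_prev=5; u=1/2·5+0·5+5/4·5=8.75; next y=-7/10·0+3/4·8.75=6.5625
n=1: y=6.5625, sp=2, e=sp−y=-4.5625; I=0.4375, D=e−e_prev=-9.5625; u=1/2·(-4.5625)+0·0.4375+5/4·(-9.5625)=-14.234375; next y=-7/10·6.5625+3/4·(-14.234375)≈-15.269531
n=2: y≈-15.269531, sp=2, e=sp−y≈17.269531; I≈17.707031, D=e−e_prev≈21.832031; u=1/2·17.269531+0·17.707031+5/4·21.832031≈35.924805; next y=-7/10·(-15.269531)+3/4·35.924805≈37.632275
n=3: y≈37.632275, sp=2, e=sp−y≈-35.632275; I≈-17.925244, D=e−e_prev≈-52.901807; u=1/2·(-35.632275)+0·(-17.925244)+5/4·(-52.901807)≈-83.943396; next y=-7/10·37.632275+3/4·(-83.943396)≈-89.300140
n=4: y≈-89.300140, sp=2, e=sp−y≈91.300140; I≈73.374896, D=e−e_prev≈126.932415; u=1/2·91.300140+0·73.374896+5/4·126.932415≈204.315589; next y=-7/10·(-89.300140)+3/4·204.315589≈215.746789
n=5: y≈215.746789, sp=2, e=sp−y≈-213.746789; I≈-140.371894, D=e−e_prev≈-305.046929; u=1/2·(-213.746789)+0·(-140.371894)+5/4·(-305.046929)≈-488.182056; next y=-7/10·215.746789+3/4·(-488.182056)≈-517.159295

0 5 8.750 0.000
1 2 -14.234 6.563
2 2 35.925 -15.270
3 2 -83.943 37.632
4 2 204.316 -89.300
5 2 -488.182 215.747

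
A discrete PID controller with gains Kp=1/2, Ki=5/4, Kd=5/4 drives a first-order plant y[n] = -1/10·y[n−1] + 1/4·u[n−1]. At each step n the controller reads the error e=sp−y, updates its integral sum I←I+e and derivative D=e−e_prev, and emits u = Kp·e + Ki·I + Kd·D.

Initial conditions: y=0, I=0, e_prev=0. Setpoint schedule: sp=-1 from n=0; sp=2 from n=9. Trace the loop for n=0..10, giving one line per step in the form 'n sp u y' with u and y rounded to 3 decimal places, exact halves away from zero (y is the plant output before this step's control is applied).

0 -1 -3.000 0.000
1 -1 -0.750 -0.750
2 -1 -3.913 -0.113
3 -1 -1.662 -0.967
4 -1 -4.716 -0.319
5 -1 -2.272 -1.147
6 -1 -5.205 -0.453
7 -1 -2.614 -1.256
8 -1 -5.481 -0.528
9 2 6.208 -1.317
10 2 -3.386 1.684

(exact arithmetic carried between steps; '≈' marks a value shown rounded to 6 d.p. or computed from one; I and e_prev carry over from the previous line; the table rounds u and y to 3 d.p., halves away from zero)
n=0: y=0, sp=-1, e=sp−y=-1; I=-1, D=e−e_prev=-1; u=1/2·(-1)+5/4·(-1)+5/4·(-1)=-3; next y=-1/10·0+1/4·(-3)=-0.75
n=1: y=-0.75, sp=-1, e=sp−y=-0.25; I=-1.25, D=e−e_prev=0.75; u=1/2·(-0.25)+5/4·(-1.25)+5/4·0.75=-0.75; next y=-1/10·(-0.75)+1/4·(-0.75)=-0.1125
n=2: y=-0.1125, sp=-1, e=sp−y=-0.8875; I=-2.1375, D=e−e_prev=-0.6375; u=1/2·(-0.8875)+5/4·(-2.1375)+5/4·(-0.6375)=-3.9125; next y=-1/10·(-0.1125)+1/4·(-3.9125)=-0.966875
n=3: y=-0.966875, sp=-1, e=sp−y=-0.033125; I=-2.170625, D=e−e_prev=0.854375; u=1/2·(-0.033125)+5/4·(-2.170625)+5/4·0.854375=-1.661875; next y=-1/10·(-0.966875)+1/4·(-1.661875)≈-0.318781
n=4: y≈-0.318781, sp=-1, e=sp−y≈-0.681219; I≈-2.851844, D=e−e_prev≈-0.648094; u=1/2·(-0.681219)+5/4·(-2.851844)+5/4·(-0.648094)≈-4.715531; next y=-1/10·(-0.318781)+1/4·(-4.715531)≈-1.147005
n=5: y≈-1.147005, sp=-1, e=sp−y≈0.147005; I≈-2.704839, D=e−e_prev≈0.828223; u=1/2·0.147005+5/4·(-2.704839)+5/4·0.828223≈-2.272267; next y=-1/10·(-1.147005)+1/4·(-2.272267)≈-0.453366
n=6: y≈-0.453366, sp=-1, e=sp−y≈-0.546634; I≈-3.251473, D=e−e_prev≈-0.693638; u=1/2·(-0.546634)+5/4·(-3.251473)+5/4·(-0.693638)≈-5.204706; next y=-1/10·(-0.453366)+1/4·(-5.204706)≈-1.255840
n=7: y≈-1.255840, sp=-1, e=sp−y≈0.255840; I≈-2.995633, D=e−e_prev≈0.802473; u=1/2·0.255840+5/4·(-2.995633)+5/4·0.802473≈-2.613529; next y=-1/10·(-1.255840)+1/4·(-2.613529)≈-0.527798
n=8: y≈-0.527798, sp=-1, e=sp−y≈-0.472202; I≈-3.467835, D=e−e_prev≈-0.728041; u=1/2·(-0.472202)+5/4·(-3.467835)+5/4·(-0.728041)≈-5.480946; next y=-1/10·(-0.527798)+1/4·(-5.480946)≈-1.317457
n=9: y≈-1.317457, sp=2, e=sp−y≈3.317457; I≈-0.150378, D=e−e_prev≈3.789658; u=1/2·3.317457+5/4·(-0.150378)+5/4·3.789658≈6.207829; next y=-1/10·(-1.317457)+1/4·6.207829≈1.683703
n=10: y≈1.683703, sp=2, e=sp−y≈0.316297; I≈0.165919, D=e−e_prev≈-3.001159; u=1/2·0.316297+5/4·0.165919+5/4·(-3.001159)≈-3.385902; next y=-1/10·1.683703+1/4·(-3.385902)≈-1.014846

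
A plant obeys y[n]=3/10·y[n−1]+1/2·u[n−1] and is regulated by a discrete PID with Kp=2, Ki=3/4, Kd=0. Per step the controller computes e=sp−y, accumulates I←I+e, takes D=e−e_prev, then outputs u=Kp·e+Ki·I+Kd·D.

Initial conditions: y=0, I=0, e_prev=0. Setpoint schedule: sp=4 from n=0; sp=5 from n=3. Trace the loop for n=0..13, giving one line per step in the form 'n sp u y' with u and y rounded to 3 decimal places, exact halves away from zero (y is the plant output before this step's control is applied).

0 4 11.000 0.000
1 4 -1.125 5.500
2 4 9.884 1.088
3 5 3.321 5.268
4 5 8.695 3.241
5 5 4.298 5.320
6 5 8.389 3.745
7 5 5.004 5.318
8 5 8.122 4.098
9 5 5.519 5.290
10 5 7.897 4.346
11 5 5.896 5.252
12 5 7.710 4.524
13 5 6.174 5.212

(exact arithmetic carried between steps; '≈' marks a value shown rounded to 6 d.p. or computed from one; I and e_prev carry over from the previous line; the table rounds u and y to 3 d.p., halves away from zero)
n=0: y=0, sp=4, e=sp−y=4; I=4, D=e−e_prev=4; u=2·4+3/4·4+0·4=11; next y=3/10·0+1/2·11=5.5
n=1: y=5.5, sp=4, e=sp−y=-1.5; I=2.5, D=e−e_prev=-5.5; u=2·(-1.5)+3/4·2.5+0·(-5.5)=-1.125; next y=3/10·5.5+1/2·(-1.125)=1.0875
n=2: y=1.0875, sp=4, e=sp−y=2.9125; I=5.4125, D=e−e_prev=4.4125; u=2·2.9125+3/4·5.4125+0·4.4125=9.884375; next y=3/10·1.0875+1/2·9.884375≈5.268438
n=3: y≈5.268438, sp=5, e=sp−y≈-0.268438; I≈5.144063, D=e−e_prev≈-3.180938; u=2·(-0.268438)+3/4·5.144063+0·(-3.180938)≈3.321172; next y=3/10·5.268438+1/2·3.321172≈3.241117
n=4: y≈3.241117, sp=5, e=sp−y≈1.758883; I≈6.902945, D=e−e_prev≈2.027320; u=2·1.758883+3/4·6.902945+0·2.027320≈8.694975; next y=3/10·3.241117+1/2·8.694975≈5.319822
n=5: y≈5.319822, sp=5, e=sp−y≈-0.319822; I≈6.583123, D=e−e_prev≈-2.078705; u=2·(-0.319822)+3/4·6.583123+0·(-2.078705)≈4.297697; next y=3/10·5.319822+1/2·4.297697≈3.744795
n=6: y≈3.744795, sp=5, e=sp−y≈1.255205; I≈7.838328, D=e−e_prev≈1.575027; u=2·1.255205+3/4·7.838328+0·1.575027≈8.389155; next y=3/10·3.744795+1/2·8.389155≈5.318016
n=7: y≈5.318016, sp=5, e=sp−y≈-0.318016; I≈7.520311, D=e−e_prev≈-1.573221; u=2·(-0.318016)+3/4·7.520311+0·(-1.573221)≈5.004201; next y=3/10·5.318016+1/2·5.004201≈4.097506
n=8: y≈4.097506, sp=5, e=sp−y≈0.902494; I≈8.422806, D=e−e_prev≈1.220511; u=2·0.902494+3/4·8.422806+0·1.220511≈8.122093; next y=3/10·4.097506+1/2·8.122093≈5.290298
n=9: y≈5.290298, sp=5, e=sp−y≈-0.290298; I≈8.132508, D=e−e_prev≈-1.192793; u=2·(-0.290298)+3/4·8.132508+0·(-1.192793)≈5.518784; next y=3/10·5.290298+1/2·5.518784≈4.346482
n=10: y≈4.346482, sp=5, e=sp−y≈0.653518; I≈8.786026, D=e−e_prev≈0.943817; u=2·0.653518+3/4·8.786026+0·0.943817≈7.896557; next y=3/10·4.346482+1/2·7.896557≈5.252223
n=11: y≈5.252223, sp=5, e=sp−y≈-0.252223; I≈8.533803, D=e−e_prev≈-0.905741; u=2·(-0.252223)+3/4·8.533803+0·(-0.905741)≈5.895907; next y=3/10·5.252223+1/2·5.895907≈4.523620
n=12: y≈4.523620, sp=5, e=sp−y≈0.476380; I≈9.010183, D=e−e_prev≈0.728602; u=2·0.476380+3/4·9.010183+0·0.728602≈7.710397; next y=3/10·4.523620+1/2·7.710397≈5.212284
n=13: y≈5.212284, sp=5, e=sp−y≈-0.212284; I≈8.797899, D=e−e_prev≈-0.688664; u=2·(-0.212284)+3/4·8.797899+0·(-0.688664)≈6.173855; next y=3/10·5.212284+1/2·6.173855≈4.650613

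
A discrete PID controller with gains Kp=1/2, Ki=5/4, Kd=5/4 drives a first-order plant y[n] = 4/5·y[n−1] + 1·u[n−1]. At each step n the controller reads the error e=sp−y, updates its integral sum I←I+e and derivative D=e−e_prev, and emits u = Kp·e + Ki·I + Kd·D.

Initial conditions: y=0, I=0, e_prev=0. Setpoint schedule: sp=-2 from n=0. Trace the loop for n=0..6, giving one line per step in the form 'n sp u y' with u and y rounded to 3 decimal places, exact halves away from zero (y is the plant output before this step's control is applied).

0 -2 -6.000 0.000
1 -2 12.000 -6.000
2 -2 -30.100 7.200
3 -2 69.520 -24.340
4 -2 -165.144 50.048
5 -2 388.242 -125.106
6 -2 -916.607 288.157

(exact arithmetic carried between steps; '≈' marks a value shown rounded to 6 d.p. or computed from one; I and e_prev carry over from the previous line; the table rounds u and y to 3 d.p., halves away from zero)
n=0: y=0, sp=-2, e=sp−y=-2; I=-2, D=e−e_prev=-2; u=1/2·(-2)+5/4·(-2)+5/4·(-2)=-6; next y=4/5·0+1·(-6)=-6
n=1: y=-6, sp=-2, e=sp−y=4; I=2, D=e−e_prev=6; u=1/2·4+5/4·2+5/4·6=12; next y=4/5·(-6)+1·12=7.2
n=2: y=7.2, sp=-2, e=sp−y=-9.2; I=-7.2, D=e−e_prev=-13.2; u=1/2·(-9.2)+5/4·(-7.2)+5/4·(-13.2)=-30.1; next y=4/5·7.2+1·(-30.1)=-24.34
n=3: y=-24.34, sp=-2, e=sp−y=22.34; I=15.14, D=e−e_prev=31.54; u=1/2·22.34+5/4·15.14+5/4·31.54=69.52; next y=4/5·(-24.34)+1·69.52=50.048
n=4: y=50.048, sp=-2, e=sp−y=-52.048; I=-36.908, D=e−e_prev=-74.388; u=1/2·(-52.048)+5/4·(-36.908)+5/4·(-74.388)=-165.144; next y=4/5·50.048+1·(-165.144)=-125.1056
n=5: y=-125.1056, sp=-2, e=sp−y=123.1056; I=86.1976, D=e−e_prev=175.1536; u=1/2·123.1056+5/4·86.1976+5/4·175.1536=388.2418; next y=4/5·(-125.1056)+1·388.2418=288.15732
n=6: y=288.15732, sp=-2, e=sp−y=-290.15732; I=-203.95972, D=e−e_prev=-413.26292; u=1/2·(-290.15732)+5/4·(-203.95972)+5/4·(-413.26292)=-916.60696; next y=4/5·288.15732+1·(-916.60696)=-686.081104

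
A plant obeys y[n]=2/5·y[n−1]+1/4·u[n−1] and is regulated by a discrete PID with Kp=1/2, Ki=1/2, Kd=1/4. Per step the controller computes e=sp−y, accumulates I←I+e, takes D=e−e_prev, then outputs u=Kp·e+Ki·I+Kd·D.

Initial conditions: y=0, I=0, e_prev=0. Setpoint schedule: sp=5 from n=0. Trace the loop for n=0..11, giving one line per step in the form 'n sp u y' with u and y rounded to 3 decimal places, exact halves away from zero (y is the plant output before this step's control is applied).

(exact arithmetic carried between steps; '≈' marks a value shown rounded to 6 d.p. or computed from one; I and e_prev carry over from the previous line; the table rounds u and y to 3 d.p., halves away from zero)
n=0: y=0, sp=5, e=sp−y=5; I=5, D=e−e_prev=5; u=1/2·5+1/2·5+1/4·5=6.25; next y=2/5·0+1/4·6.25=1.5625
n=1: y=1.5625, sp=5, e=sp−y=3.4375; I=8.4375, D=e−e_prev=-1.5625; u=1/2·3.4375+1/2·8.4375+1/4·(-1.5625)=5.546875; next y=2/5·1.5625+1/4·5.546875≈2.011719
n=2: y≈2.011719, sp=5, e=sp−y≈2.988281; I≈11.425781, D=e−e_prev≈-0.449219; u=1/2·2.988281+1/2·11.425781+1/4·(-0.449219)≈7.094727; next y=2/5·2.011719+1/4·7.094727≈2.578369
n=3: y≈2.578369, sp=5, e=sp−y≈2.421631; I≈13.847412, D=e−e_prev≈-0.566650; u=1/2·2.421631+1/2·13.847412+1/4·(-0.566650)≈7.992859; next y=2/5·2.578369+1/4·7.992859≈3.029562
n=4: y≈3.029562, sp=5, e=sp−y≈1.970438; I≈15.817850, D=e−e_prev≈-0.451193; u=1/2·1.970438+1/2·15.817850+1/4·(-0.451193)≈8.781345; next y=2/5·3.029562+1/4·8.781345≈3.407161
n=5: y≈3.407161, sp=5, e=sp−y≈1.592839; I≈17.410688, D=e−e_prev≈-0.377599; u=1/2·1.592839+1/2·17.410688+1/4·(-0.377599)≈9.407364; next y=2/5·3.407161+1/4·9.407364≈3.714705
n=6: y≈3.714705, sp=5, e=sp−y≈1.285295; I≈18.695983, D=e−e_prev≈-0.307544; u=1/2·1.285295+1/2·18.695983+1/4·(-0.307544)≈9.913753; next y=2/5·3.714705+1/4·9.913753≈3.964320
n=7: y≈3.964320, sp=5, e=sp−y≈1.035680; I≈19.731663, D=e−e_prev≈-0.249615; u=1/2·1.035680+1/2·19.731663+1/4·(-0.249615)≈10.321267; next y=2/5·3.964320+1/4·10.321267≈4.166045
n=8: y≈4.166045, sp=5, e=sp−y≈0.833955; I≈20.565618, D=e−e_prev≈-0.201725; u=1/2·0.833955+1/2·20.565618+1/4·(-0.201725)≈10.649355; next y=2/5·4.166045+1/4·10.649355≈4.328757
n=9: y≈4.328757, sp=5, e=sp−y≈0.671243; I≈21.236861, D=e−e_prev≈-0.162712; u=1/2·0.671243+1/2·21.236861+1/4·(-0.162712)≈10.913374; next y=2/5·4.328757+1/4·10.913374≈4.459846
n=10: y≈4.459846, sp=5, e=sp−y≈0.540154; I≈21.777015, D=e−e_prev≈-0.131089; u=1/2·0.540154+1/2·21.777015+1/4·(-0.131089)≈11.125812; next y=2/5·4.459846+1/4·11.125812≈4.565391
n=11: y≈4.565391, sp=5, e=sp−y≈0.434609; I≈22.211623, D=e−e_prev≈-0.105545; u=1/2·0.434609+1/2·22.211623+1/4·(-0.105545)≈11.296730; next y=2/5·4.565391+1/4·11.296730≈4.650339

0 5 6.250 0.000
1 5 5.547 1.563
2 5 7.095 2.012
3 5 7.993 2.578
4 5 8.781 3.030
5 5 9.407 3.407
6 5 9.914 3.715
7 5 10.321 3.964
8 5 10.649 4.166
9 5 10.913 4.329
10 5 11.126 4.460
11 5 11.297 4.565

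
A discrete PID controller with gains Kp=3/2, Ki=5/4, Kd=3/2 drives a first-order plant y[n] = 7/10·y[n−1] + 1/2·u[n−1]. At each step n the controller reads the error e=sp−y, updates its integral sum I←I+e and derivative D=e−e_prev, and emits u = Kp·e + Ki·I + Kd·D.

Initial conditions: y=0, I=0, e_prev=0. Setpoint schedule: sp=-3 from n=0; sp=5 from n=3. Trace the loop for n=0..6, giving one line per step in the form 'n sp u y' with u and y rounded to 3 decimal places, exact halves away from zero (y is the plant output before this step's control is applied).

0 -3 -12.750 0.000
1 -3 15.094 -6.375
2 -3 -30.452 3.084
3 5 78.775 -13.067
4 5 -118.926 30.241
5 5 205.759 -38.295
6 5 -328.989 76.073

(exact arithmetic carried between steps; '≈' marks a value shown rounded to 6 d.p. or computed from one; I and e_prev carry over from the previous line; the table rounds u and y to 3 d.p., halves away from zero)
n=0: y=0, sp=-3, e=sp−y=-3; I=-3, D=e−e_prev=-3; u=3/2·(-3)+5/4·(-3)+3/2·(-3)=-12.75; next y=7/10·0+1/2·(-12.75)=-6.375
n=1: y=-6.375, sp=-3, e=sp−y=3.375; I=0.375, D=e−e_prev=6.375; u=3/2·3.375+5/4·0.375+3/2·6.375=15.09375; next y=7/10·(-6.375)+1/2·15.09375=3.084375
n=2: y=3.084375, sp=-3, e=sp−y=-6.084375; I=-5.709375, D=e−e_prev=-9.459375; u=3/2·(-6.084375)+5/4·(-5.709375)+3/2·(-9.459375)≈-30.452344; next y=7/10·3.084375+1/2·(-30.452344)≈-13.067109
n=3: y≈-13.067109, sp=5, e=sp−y≈18.067109; I≈12.357734, D=e−e_prev≈24.151484; u=3/2·18.067109+5/4·12.357734+3/2·24.151484≈78.775059; next y=7/10·(-13.067109)+1/2·78.775059≈30.240553
n=4: y≈30.240553, sp=5, e=sp−y≈-25.240553; I≈-12.882818, D=e−e_prev≈-43.307662; u=3/2·(-25.240553)+5/4·(-12.882818)+3/2·(-43.307662)≈-118.925845; next y=7/10·30.240553+1/2·(-118.925845)≈-38.294536
n=5: y≈-38.294536, sp=5, e=sp−y≈43.294536; I≈30.411717, D=e−e_prev≈68.535088; u=3/2·43.294536+5/4·30.411717+3/2·68.535088≈205.759083; next y=7/10·(-38.294536)+1/2·205.759083≈76.073366
n=6: y≈76.073366, sp=5, e=sp−y≈-71.073366; I≈-40.661649, D=e−e_prev≈-114.367902; u=3/2·(-71.073366)+5/4·(-40.661649)+3/2·(-114.367902)≈-328.988964; next y=7/10·76.073366+1/2·(-328.988964)≈-111.243126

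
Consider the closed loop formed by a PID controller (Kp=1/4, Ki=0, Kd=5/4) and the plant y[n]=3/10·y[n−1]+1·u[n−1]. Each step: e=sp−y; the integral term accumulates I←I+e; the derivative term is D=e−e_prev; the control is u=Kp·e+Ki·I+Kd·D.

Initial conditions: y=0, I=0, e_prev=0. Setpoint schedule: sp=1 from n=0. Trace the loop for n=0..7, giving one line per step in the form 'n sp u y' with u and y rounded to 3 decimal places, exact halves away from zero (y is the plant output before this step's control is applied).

0 1 1.500 0.000
1 1 -2.000 1.500
2 1 4.450 -1.550
3 1 -7.665 3.985
4 1 14.936 -6.470
5 1 -27.329 12.995
6 1 51.639 -23.430
7 1 -95.953 44.610

(exact arithmetic carried between steps; '≈' marks a value shown rounded to 6 d.p. or computed from one; I and e_prev carry over from the previous line; the table rounds u and y to 3 d.p., halves away from zero)
n=0: y=0, sp=1, e=sp−y=1; I=1, D=e−e_prev=1; u=1/4·1+0·1+5/4·1=1.5; next y=3/10·0+1·1.5=1.5
n=1: y=1.5, sp=1, e=sp−y=-0.5; I=0.5, D=e−e_prev=-1.5; u=1/4·(-0.5)+0·0.5+5/4·(-1.5)=-2; next y=3/10·1.5+1·(-2)=-1.55
n=2: y=-1.55, sp=1, e=sp−y=2.55; I=3.05, D=e−e_prev=3.05; u=1/4·2.55+0·3.05+5/4·3.05=4.45; next y=3/10·(-1.55)+1·4.45=3.985
n=3: y=3.985, sp=1, e=sp−y=-2.985; I=0.065, D=e−e_prev=-5.535; u=1/4·(-2.985)+0·0.065+5/4·(-5.535)=-7.665; next y=3/10·3.985+1·(-7.665)=-6.4695
n=4: y=-6.4695, sp=1, e=sp−y=7.4695; I=7.5345, D=e−e_prev=10.4545; u=1/4·7.4695+0·7.5345+5/4·10.4545=14.9355; next y=3/10·(-6.4695)+1·14.9355=12.99465
n=5: y=12.99465, sp=1, e=sp−y=-11.99465; I=-4.46015, D=e−e_prev=-19.46415; u=1/4·(-11.99465)+0·(-4.46015)+5/4·(-19.46415)=-27.32885; next y=3/10·12.99465+1·(-27.32885)=-23.430455
n=6: y=-23.430455, sp=1, e=sp−y=24.430455; I=19.970305, D=e−e_prev=36.425105; u=1/4·24.430455+0·19.970305+5/4·36.425105=51.638995; next y=3/10·(-23.430455)+1·51.638995≈44.609859
n=7: y≈44.609859, sp=1, e=sp−y≈-43.609859; I≈-23.639554, D=e−e_prev≈-68.040314; u=1/4·(-43.609859)+0·(-23.639554)+5/4·(-68.040314)≈-95.952857; next y=3/10·44.609859+1·(-95.952857)≈-82.569899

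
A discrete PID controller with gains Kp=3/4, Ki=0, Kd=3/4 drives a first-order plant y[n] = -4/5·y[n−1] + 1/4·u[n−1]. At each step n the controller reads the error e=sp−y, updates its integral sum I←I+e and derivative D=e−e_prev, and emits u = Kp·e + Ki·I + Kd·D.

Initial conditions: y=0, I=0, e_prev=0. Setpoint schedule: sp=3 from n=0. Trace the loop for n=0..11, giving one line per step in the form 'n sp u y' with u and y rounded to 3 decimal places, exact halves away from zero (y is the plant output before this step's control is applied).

(exact arithmetic carried between steps; '≈' marks a value shown rounded to 6 d.p. or computed from one; I and e_prev carry over from the previous line; the table rounds u and y to 3 d.p., halves away from zero)
n=0: y=0, sp=3, e=sp−y=3; I=3, D=e−e_prev=3; u=3/4·3+0·3+3/4·3=4.5; next y=-4/5·0+1/4·4.5=1.125
n=1: y=1.125, sp=3, e=sp−y=1.875; I=4.875, D=e−e_prev=-1.125; u=3/4·1.875+0·4.875+3/4·(-1.125)=0.5625; next y=-4/5·1.125+1/4·0.5625=-0.759375
n=2: y=-0.759375, sp=3, e=sp−y=3.759375; I=8.634375, D=e−e_prev=1.884375; u=3/4·3.759375+0·8.634375+3/4·1.884375≈4.232813; next y=-4/5·(-0.759375)+1/4·4.232813≈1.665703
n=3: y≈1.665703, sp=3, e=sp−y≈1.334297; I≈9.968672, D=e−e_prev≈-2.425078; u=3/4·1.334297+0·9.968672+3/4·(-2.425078)≈-0.818086; next y=-4/5·1.665703+1/4·(-0.818086)≈-1.537084
n=4: y≈-1.537084, sp=3, e=sp−y≈4.537084; I≈14.505756, D=e−e_prev≈3.202787; u=3/4·4.537084+0·14.505756+3/4·3.202787≈5.804903; next y=-4/5·(-1.537084)+1/4·5.804903≈2.680893
n=5: y≈2.680893, sp=3, e=sp−y≈0.319107; I≈14.824863, D=e−e_prev≈-4.217977; u=3/4·0.319107+0·14.824863+3/4·(-4.217977)≈-2.924153; next y=-4/5·2.680893+1/4·(-2.924153)≈-2.875753
n=6: y≈-2.875753, sp=3, e=sp−y≈5.875753; I≈20.700615, D=e−e_prev≈5.556646; u=3/4·5.875753+0·20.700615+3/4·5.556646≈8.574299; next y=-4/5·(-2.875753)+1/4·8.574299≈4.444177
n=7: y≈4.444177, sp=3, e=sp−y≈-1.444177; I≈19.256439, D=e−e_prev≈-7.319929; u=3/4·(-1.444177)+0·19.256439+3/4·(-7.319929)≈-6.573079; next y=-4/5·4.444177+1/4·(-6.573079)≈-5.198611
n=8: y≈-5.198611, sp=3, e=sp−y≈8.198611; I≈27.455050, D=e−e_prev≈9.642788; u=3/4·8.198611+0·27.455050+3/4·9.642788≈13.381049; next y=-4/5·(-5.198611)+1/4·13.381049≈7.504151
n=9: y≈7.504151, sp=3, e=sp−y≈-4.504151; I≈22.950899, D=e−e_prev≈-12.702762; u=3/4·(-4.504151)+0·22.950899+3/4·(-12.702762)≈-12.905185; next y=-4/5·7.504151+1/4·(-12.905185)≈-9.229617
n=10: y≈-9.229617, sp=3, e=sp−y≈12.229617; I≈35.180516, D=e−e_prev≈16.733769; u=3/4·12.229617+0·35.180516+3/4·16.733769≈21.722540; next y=-4/5·(-9.229617)+1/4·21.722540≈12.814329
n=11: y≈12.814329, sp=3, e=sp−y≈-9.814329; I≈25.366187, D=e−e_prev≈-22.043946; u=3/4·(-9.814329)+0·25.366187+3/4·(-22.043946)≈-23.893706; next y=-4/5·12.814329+1/4·(-23.893706)≈-16.224890

0 3 4.500 0.000
1 3 0.563 1.125
2 3 4.233 -0.759
3 3 -0.818 1.666
4 3 5.805 -1.537
5 3 -2.924 2.681
6 3 8.574 -2.876
7 3 -6.573 4.444
8 3 13.381 -5.199
9 3 -12.905 7.504
10 3 21.723 -9.230
11 3 -23.894 12.814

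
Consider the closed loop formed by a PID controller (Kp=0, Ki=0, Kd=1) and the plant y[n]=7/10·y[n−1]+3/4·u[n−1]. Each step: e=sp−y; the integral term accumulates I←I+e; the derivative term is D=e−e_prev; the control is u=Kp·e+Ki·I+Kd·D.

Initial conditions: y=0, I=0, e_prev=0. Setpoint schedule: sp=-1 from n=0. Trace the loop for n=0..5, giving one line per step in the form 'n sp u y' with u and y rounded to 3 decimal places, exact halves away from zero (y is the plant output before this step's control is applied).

0 -1 -1.000 0.000
1 -1 0.750 -0.750
2 -1 -0.788 0.038
3 -1 0.602 -0.564
4 -1 -0.621 0.056
5 -1 0.482 -0.426

(exact arithmetic carried between steps; '≈' marks a value shown rounded to 6 d.p. or computed from one; I and e_prev carry over from the previous line; the table rounds u and y to 3 d.p., halves away from zero)
n=0: y=0, sp=-1, e=sp−y=-1; I=-1, D=e−e_prev=-1; u=0·(-1)+0·(-1)+1·(-1)=-1; next y=7/10·0+3/4·(-1)=-0.75
n=1: y=-0.75, sp=-1, e=sp−y=-0.25; I=-1.25, D=e−e_prev=0.75; u=0·(-0.25)+0·(-1.25)+1·0.75=0.75; next y=7/10·(-0.75)+3/4·0.75=0.0375
n=2: y=0.0375, sp=-1, e=sp−y=-1.0375; I=-2.2875, D=e−e_prev=-0.7875; u=0·(-1.0375)+0·(-2.2875)+1·(-0.7875)=-0.7875; next y=7/10·0.0375+3/4·(-0.7875)=-0.564375
n=3: y=-0.564375, sp=-1, e=sp−y=-0.435625; I=-2.723125, D=e−e_prev=0.601875; u=0·(-0.435625)+0·(-2.723125)+1·0.601875=0.601875; next y=7/10·(-0.564375)+3/4·0.601875≈0.056344
n=4: y≈0.056344, sp=-1, e=sp−y≈-1.056344; I≈-3.779469, D=e−e_prev≈-0.620719; u=0·(-1.056344)+0·(-3.779469)+1·(-0.620719)≈-0.620719; next y=7/10·0.056344+3/4·(-0.620719)≈-0.426098
n=5: y≈-0.426098, sp=-1, e=sp−y≈-0.573902; I≈-4.353370, D=e−e_prev≈0.482442; u=0·(-0.573902)+0·(-4.353370)+1·0.482442≈0.482442; next y=7/10·(-0.426098)+3/4·0.482442≈0.063563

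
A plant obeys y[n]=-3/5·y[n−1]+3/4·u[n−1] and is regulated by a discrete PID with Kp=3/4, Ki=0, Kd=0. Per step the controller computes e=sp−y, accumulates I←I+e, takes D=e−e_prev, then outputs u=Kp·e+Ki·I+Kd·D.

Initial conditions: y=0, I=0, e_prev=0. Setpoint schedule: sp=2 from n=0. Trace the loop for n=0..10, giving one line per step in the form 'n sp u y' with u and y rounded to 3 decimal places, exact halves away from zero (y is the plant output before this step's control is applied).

0 2 1.500 0.000
1 2 0.656 1.125
2 2 1.637 -0.183
3 2 0.497 1.338
4 2 1.822 -0.430
5 2 0.281 1.625
6 2 2.073 -0.764
7 2 -0.010 2.013
8 2 2.411 -1.215
9 2 -0.403 2.537
10 2 2.869 -1.825

(exact arithmetic carried between steps; '≈' marks a value shown rounded to 6 d.p. or computed from one; I and e_prev carry over from the previous line; the table rounds u and y to 3 d.p., halves away from zero)
n=0: y=0, sp=2, e=sp−y=2; I=2, D=e−e_prev=2; u=3/4·2+0·2+0·2=1.5; next y=-3/5·0+3/4·1.5=1.125
n=1: y=1.125, sp=2, e=sp−y=0.875; I=2.875, D=e−e_prev=-1.125; u=3/4·0.875+0·2.875+0·(-1.125)=0.65625; next y=-3/5·1.125+3/4·0.65625≈-0.182813
n=2: y≈-0.182813, sp=2, e=sp−y≈2.182813; I≈5.057813, D=e−e_prev≈1.307813; u=3/4·2.182813+0·5.057813+0·1.307813≈1.637109; next y=-3/5·(-0.182813)+3/4·1.637109≈1.337520
n=3: y≈1.337520, sp=2, e=sp−y≈0.662480; I≈5.720293, D=e−e_prev≈-1.520332; u=3/4·0.662480+0·5.720293+0·(-1.520332)≈0.496860; next y=-3/5·1.337520+3/4·0.496860≈-0.429866
n=4: y≈-0.429866, sp=2, e=sp−y≈2.429866; I≈8.150159, D=e−e_prev≈1.767386; u=3/4·2.429866+0·8.150159+0·1.767386≈1.822400; next y=-3/5·(-0.429866)+3/4·1.822400≈1.624720
n=5: y≈1.624720, sp=2, e=sp−y≈0.375280; I≈8.525440, D=e−e_prev≈-2.054586; u=3/4·0.375280+0·8.525440+0·(-2.054586)≈0.281460; next y=-3/5·1.624720+3/4·0.281460≈-0.763737
n=6: y≈-0.763737, sp=2, e=sp−y≈2.763737; I≈11.289176, D=e−e_prev≈2.388456; u=3/4·2.763737+0·11.289176+0·2.388456≈2.072803; next y=-3/5·(-0.763737)+3/4·2.072803≈2.012844
n=7: y≈2.012844, sp=2, e=sp−y≈-0.012844; I≈11.276332, D=e−e_prev≈-2.776581; u=3/4·(-0.012844)+0·11.276332+0·(-2.776581)≈-0.009633; next y=-3/5·2.012844+3/4·(-0.009633)≈-1.214931
n=8: y≈-1.214931, sp=2, e=sp−y≈3.214931; I≈14.491264, D=e−e_prev≈3.227775; u=3/4·3.214931+0·14.491264+0·3.227775≈2.411198; next y=-3/5·(-1.214931)+3/4·2.411198≈2.537357
n=9: y≈2.537357, sp=2, e=sp−y≈-0.537357; I≈13.953906, D=e−e_prev≈-3.752288; u=3/4·(-0.537357)+0·13.953906+0·(-3.752288)≈-0.403018; next y=-3/5·2.537357+3/4·(-0.403018)≈-1.824678
n=10: y≈-1.824678, sp=2, e=sp−y≈3.824678; I≈17.778584, D=e−e_prev≈4.362035; u=3/4·3.824678+0·17.778584+0·4.362035≈2.868508; next y=-3/5·(-1.824678)+3/4·2.868508≈3.246188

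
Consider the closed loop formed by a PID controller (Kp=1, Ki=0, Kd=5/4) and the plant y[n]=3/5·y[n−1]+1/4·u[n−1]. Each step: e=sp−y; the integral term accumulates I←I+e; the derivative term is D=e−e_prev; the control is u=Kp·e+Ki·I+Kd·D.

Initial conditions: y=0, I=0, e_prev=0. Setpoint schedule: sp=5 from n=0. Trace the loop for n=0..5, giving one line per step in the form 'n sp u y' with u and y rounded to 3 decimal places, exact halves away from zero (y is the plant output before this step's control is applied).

(exact arithmetic carried between steps; '≈' marks a value shown rounded to 6 d.p. or computed from one; I and e_prev carry over from the previous line; the table rounds u and y to 3 d.p., halves away from zero)
n=0: y=0, sp=5, e=sp−y=5; I=5, D=e−e_prev=5; u=1·5+0·5+5/4·5=11.25; next y=3/5·0+1/4·11.25=2.8125
n=1: y=2.8125, sp=5, e=sp−y=2.1875; I=7.1875, D=e−e_prev=-2.8125; u=1·2.1875+0·7.1875+5/4·(-2.8125)=-1.328125; next y=3/5·2.8125+1/4·(-1.328125)≈1.355469
n=2: y≈1.355469, sp=5, e=sp−y≈3.644531; I≈10.832031, D=e−e_prev≈1.457031; u=1·3.644531+0·10.832031+5/4·1.457031≈5.465820; next y=3/5·1.355469+1/4·5.465820≈2.179736
n=3: y≈2.179736, sp=5, e=sp−y≈2.820264; I≈13.652295, D=e−e_prev≈-0.824268; u=1·2.820264+0·13.652295+5/4·(-0.824268)≈1.789929; next y=3/5·2.179736+1/4·1.789929≈1.755324
n=4: y≈1.755324, sp=5, e=sp−y≈3.244676; I≈16.896971, D=e−e_prev≈0.424412; u=1·3.244676+0·16.896971+5/4·0.424412≈3.775191; next y=3/5·1.755324+1/4·3.775191≈1.996992
n=5: y≈1.996992, sp=5, e=sp−y≈3.003008; I≈19.899979, D=e−e_prev≈-0.241668; u=1·3.003008+0·19.899979+5/4·(-0.241668)≈2.700923; next y=3/5·1.996992+1/4·2.700923≈1.873426

0 5 11.250 0.000
1 5 -1.328 2.813
2 5 5.466 1.355
3 5 1.790 2.180
4 5 3.775 1.755
5 5 2.701 1.997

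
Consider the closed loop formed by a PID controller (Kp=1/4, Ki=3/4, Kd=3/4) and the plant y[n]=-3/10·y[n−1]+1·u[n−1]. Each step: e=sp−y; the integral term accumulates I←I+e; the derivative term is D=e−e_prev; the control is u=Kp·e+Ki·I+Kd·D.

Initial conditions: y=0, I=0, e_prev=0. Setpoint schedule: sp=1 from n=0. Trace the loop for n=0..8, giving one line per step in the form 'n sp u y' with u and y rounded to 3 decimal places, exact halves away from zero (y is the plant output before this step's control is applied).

(exact arithmetic carried between steps; '≈' marks a value shown rounded to 6 d.p. or computed from one; I and e_prev carry over from the previous line; the table rounds u and y to 3 d.p., halves away from zero)
n=0: y=0, sp=1, e=sp−y=1; I=1, D=e−e_prev=1; u=1/4·1+3/4·1+3/4·1=1.75; next y=-3/10·0+1·1.75=1.75
n=1: y=1.75, sp=1, e=sp−y=-0.75; I=0.25, D=e−e_prev=-1.75; u=1/4·(-0.75)+3/4·0.25+3/4·(-1.75)=-1.3125; next y=-3/10·1.75+1·(-1.3125)=-1.8375
n=2: y=-1.8375, sp=1, e=sp−y=2.8375; I=3.0875, D=e−e_prev=3.5875; u=1/4·2.8375+3/4·3.0875+3/4·3.5875=5.715625; next y=-3/10·(-1.8375)+1·5.715625=6.266875
n=3: y=6.266875, sp=1, e=sp−y=-5.266875; I=-2.179375, D=e−e_prev=-8.104375; u=1/4·(-5.266875)+3/4·(-2.179375)+3/4·(-8.104375)≈-9.029531; next y=-3/10·6.266875+1·(-9.029531)≈-10.909594
n=4: y≈-10.909594, sp=1, e=sp−y≈11.909594; I≈9.730219, D=e−e_prev≈17.176469; u=1/4·11.909594+3/4·9.730219+3/4·17.176469≈23.157414; next y=-3/10·(-10.909594)+1·23.157414≈26.430292
n=5: y≈26.430292, sp=1, e=sp−y≈-25.430292; I≈-15.700073, D=e−e_prev≈-37.339886; u=1/4·(-25.430292)+3/4·(-15.700073)+3/4·(-37.339886)≈-46.137543; next y=-3/10·26.430292+1·(-46.137543)≈-54.066630
n=6: y≈-54.066630, sp=1, e=sp−y≈55.066630; I≈39.366557, D=e−e_prev≈80.496922; u=1/4·55.066630+3/4·39.366557+3/4·80.496922≈103.664267; next y=-3/10·(-54.066630)+1·103.664267≈119.884256
n=7: y≈119.884256, sp=1, e=sp−y≈-118.884256; I≈-79.517699, D=e−e_prev≈-173.950886; u=1/4·(-118.884256)+3/4·(-79.517699)+3/4·(-173.950886)≈-219.822503; next y=-3/10·119.884256+1·(-219.822503)≈-255.787780
n=8: y≈-255.787780, sp=1, e=sp−y≈256.787780; I≈177.270081, D=e−e_prev≈375.672036; u=1/4·256.787780+3/4·177.270081+3/4·375.672036≈478.903533; next y=-3/10·(-255.787780)+1·478.903533≈555.639867

0 1 1.750 0.000
1 1 -1.313 1.750
2 1 5.716 -1.838
3 1 -9.030 6.267
4 1 23.157 -10.910
5 1 -46.138 26.430
6 1 103.664 -54.067
7 1 -219.823 119.884
8 1 478.904 -255.788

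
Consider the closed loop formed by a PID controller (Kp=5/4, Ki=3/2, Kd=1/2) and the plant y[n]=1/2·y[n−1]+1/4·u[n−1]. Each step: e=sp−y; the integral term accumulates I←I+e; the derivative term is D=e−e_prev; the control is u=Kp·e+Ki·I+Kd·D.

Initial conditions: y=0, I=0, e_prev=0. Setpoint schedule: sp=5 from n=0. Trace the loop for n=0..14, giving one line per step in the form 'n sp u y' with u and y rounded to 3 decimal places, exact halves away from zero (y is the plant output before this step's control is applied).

0 5 16.250 0.000
1 5 8.047 4.063
2 5 11.548 4.043
3 5 10.161 4.908
4 5 10.451 4.994
5 5 10.127 5.110
6 5 10.095 5.087
7 5 10.017 5.067
8 5 10.002 5.038
9 5 9.990 5.019
10 5 9.991 5.007
11 5 9.993 5.001
12 5 9.996 4.999
13 5 9.998 4.999
14 5 9.999 4.999

(exact arithmetic carried between steps; '≈' marks a value shown rounded to 6 d.p. or computed from one; I and e_prev carry over from the previous line; the table rounds u and y to 3 d.p., halves away from zero)
n=0: y=0, sp=5, e=sp−y=5; I=5, D=e−e_prev=5; u=5/4·5+3/2·5+1/2·5=16.25; next y=1/2·0+1/4·16.25=4.0625
n=1: y=4.0625, sp=5, e=sp−y=0.9375; I=5.9375, D=e−e_prev=-4.0625; u=5/4·0.9375+3/2·5.9375+1/2·(-4.0625)=8.046875; next y=1/2·4.0625+1/4·8.046875≈4.042969
n=2: y≈4.042969, sp=5, e=sp−y≈0.957031; I≈6.894531, D=e−e_prev≈0.019531; u=5/4·0.957031+3/2·6.894531+1/2·0.019531≈11.547852; next y=1/2·4.042969+1/4·11.547852≈4.908447
n=3: y≈4.908447, sp=5, e=sp−y≈0.091553; I≈6.986084, D=e−e_prev≈-0.865479; u=5/4·0.091553+3/2·6.986084+1/2·(-0.865479)≈10.160828; next y=1/2·4.908447+1/4·10.160828≈4.994431
n=4: y≈4.994431, sp=5, e=sp−y≈0.005569; I≈6.991653, D=e−e_prev≈-0.085983; u=5/4·0.005569+3/2·6.991653+1/2·(-0.085983)≈10.451450; next y=1/2·4.994431+1/4·10.451450≈5.110078
n=5: y≈5.110078, sp=5, e=sp−y≈-0.110078; I≈6.881576, D=e−e_prev≈-0.115647; u=5/4·(-0.110078)+3/2·6.881576+1/2·(-0.115647)≈10.126942; next y=1/2·5.110078+1/4·10.126942≈5.086775
n=6: y≈5.086775, sp=5, e=sp−y≈-0.086775; I≈6.794801, D=e−e_prev≈0.023303; u=5/4·(-0.086775)+3/2·6.794801+1/2·0.023303≈10.095385; next y=1/2·5.086775+1/4·10.095385≈5.067234
n=7: y≈5.067234, sp=5, e=sp−y≈-0.067234; I≈6.727568, D=e−e_prev≈0.019541; u=5/4·(-0.067234)+3/2·6.727568+1/2·0.019541≈10.017080; next y=1/2·5.067234+1/4·10.017080≈5.037887
n=8: y≈5.037887, sp=5, e=sp−y≈-0.037887; I≈6.689681, D=e−e_prev≈0.029347; u=5/4·(-0.037887)+3/2·6.689681+1/2·0.029347≈10.001836; next y=1/2·5.037887+1/4·10.001836≈5.019402
n=9: y≈5.019402, sp=5, e=sp−y≈-0.019402; I≈6.670278, D=e−e_prev≈0.018484; u=5/4·(-0.019402)+3/2·6.670278+1/2·0.018484≈9.990407; next y=1/2·5.019402+1/4·9.990407≈5.007303
n=10: y≈5.007303, sp=5, e=sp−y≈-0.007303; I≈6.662975, D=e−e_prev≈0.012100; u=5/4·(-0.007303)+3/2·6.662975+1/2·0.012100≈9.991384; next y=1/2·5.007303+1/4·9.991384≈5.001498
n=11: y≈5.001498, sp=5, e=sp−y≈-0.001498; I≈6.661478, D=e−e_prev≈0.005805; u=5/4·(-0.001498)+3/2·6.661478+1/2·0.005805≈9.993248; next y=1/2·5.001498+1/4·9.993248≈4.999061
n=12: y≈4.999061, sp=5, e=sp−y≈0.000939; I≈6.662417, D=e−e_prev≈0.002437; u=5/4·0.000939+3/2·6.662417+1/2·0.002437≈9.996018; next y=1/2·4.999061+1/4·9.996018≈4.998535
n=13: y≈4.998535, sp=5, e=sp−y≈0.001465; I≈6.663882, D=e−e_prev≈0.000526; u=5/4·0.001465+3/2·6.663882+1/2·0.000526≈9.997918; next y=1/2·4.998535+1/4·9.997918≈4.998747
n=14: y≈4.998747, sp=5, e=sp−y≈0.001253; I≈6.665135, D=e−e_prev≈-0.000212; u=5/4·0.001253+3/2·6.665135+1/2·(-0.000212)≈9.999164; next y=1/2·4.998747+1/4·9.999164≈4.999164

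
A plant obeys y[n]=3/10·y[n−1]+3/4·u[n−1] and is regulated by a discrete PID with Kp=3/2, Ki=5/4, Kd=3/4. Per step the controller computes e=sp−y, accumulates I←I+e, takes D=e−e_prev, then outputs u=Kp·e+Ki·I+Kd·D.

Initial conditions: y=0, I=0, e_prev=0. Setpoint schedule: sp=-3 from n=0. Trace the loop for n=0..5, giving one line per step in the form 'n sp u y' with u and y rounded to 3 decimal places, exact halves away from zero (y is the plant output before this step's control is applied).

(exact arithmetic carried between steps; '≈' marks a value shown rounded to 6 d.p. or computed from one; I and e_prev carry over from the previous line; the table rounds u and y to 3 d.p., halves away from zero)
n=0: y=0, sp=-3, e=sp−y=-3; I=-3, D=e−e_prev=-3; u=3/2·(-3)+5/4·(-3)+3/4·(-3)=-10.5; next y=3/10·0+3/4·(-10.5)=-7.875
n=1: y=-7.875, sp=-3, e=sp−y=4.875; I=1.875, D=e−e_prev=7.875; u=3/2·4.875+5/4·1.875+3/4·7.875=15.5625; next y=3/10·(-7.875)+3/4·15.5625=9.309375
n=2: y=9.309375, sp=-3, e=sp−y=-12.309375; I=-10.434375, D=e−e_prev=-17.184375; u=3/2·(-12.309375)+5/4·(-10.434375)+3/4·(-17.184375)≈-44.395313; next y=3/10·9.309375+3/4·(-44.395313)≈-30.503672
n=3: y≈-30.503672, sp=-3, e=sp−y≈27.503672; I≈17.069297, D=e−e_prev≈39.813047; u=3/2·27.503672+5/4·17.069297+3/4·39.813047≈92.451914; next y=3/10·(-30.503672)+3/4·92.451914≈60.187834
n=4: y≈60.187834, sp=-3, e=sp−y≈-63.187834; I≈-46.118537, D=e−e_prev≈-90.691506; u=3/2·(-63.187834)+5/4·(-46.118537)+3/4·(-90.691506)≈-220.448552; next y=3/10·60.187834+3/4·(-220.448552)≈-147.280064
n=5: y≈-147.280064, sp=-3, e=sp−y≈144.280064; I≈98.161527, D=e−e_prev≈207.467898; u=3/2·144.280064+5/4·98.161527+3/4·207.467898≈494.722927; next y=3/10·(-147.280064)+3/4·494.722927≈326.858176

0 -3 -10.500 0.000
1 -3 15.563 -7.875
2 -3 -44.395 9.309
3 -3 92.452 -30.504
4 -3 -220.449 60.188
5 -3 494.723 -147.280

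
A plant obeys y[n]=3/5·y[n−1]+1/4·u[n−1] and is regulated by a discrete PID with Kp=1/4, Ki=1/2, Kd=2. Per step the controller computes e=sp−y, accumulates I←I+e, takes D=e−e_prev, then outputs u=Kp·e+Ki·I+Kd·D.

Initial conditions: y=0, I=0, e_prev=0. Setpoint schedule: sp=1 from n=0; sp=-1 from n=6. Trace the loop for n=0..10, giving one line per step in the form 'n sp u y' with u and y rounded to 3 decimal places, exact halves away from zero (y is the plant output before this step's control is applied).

(exact arithmetic carried between steps; '≈' marks a value shown rounded to 6 d.p. or computed from one; I and e_prev carry over from the previous line; the table rounds u and y to 3 d.p., halves away from zero)
n=0: y=0, sp=1, e=sp−y=1; I=1, D=e−e_prev=1; u=1/4·1+1/2·1+2·1=2.75; next y=3/5·0+1/4·2.75=0.6875
n=1: y=0.6875, sp=1, e=sp−y=0.3125; I=1.3125, D=e−e_prev=-0.6875; u=1/4·0.3125+1/2·1.3125+2·(-0.6875)=-0.640625; next y=3/5·0.6875+1/4·(-0.640625)≈0.252344
n=2: y≈0.252344, sp=1, e=sp−y≈0.747656; I≈2.060156, D=e−e_prev≈0.435156; u=1/4·0.747656+1/2·2.060156+2·0.435156≈2.087305; next y=3/5·0.252344+1/4·2.087305≈0.673232
n=3: y≈0.673232, sp=1, e=sp−y≈0.326768; I≈2.386924, D=e−e_prev≈-0.420889; u=1/4·0.326768+1/2·2.386924+2·(-0.420889)≈0.433376; next y=3/5·0.673232+1/4·0.433376≈0.512284
n=4: y≈0.512284, sp=1, e=sp−y≈0.487716; I≈2.874640, D=e−e_prev≈0.160949; u=1/4·0.487716+1/2·2.874640+2·0.160949≈1.881147; next y=3/5·0.512284+1/4·1.881147≈0.777657
n=5: y≈0.777657, sp=1, e=sp−y≈0.222343; I≈3.096983, D=e−e_prev≈-0.265373; u=1/4·0.222343+1/2·3.096983+2·(-0.265373)≈1.073331; next y=3/5·0.777657+1/4·1.073331≈0.734927
n=6: y≈0.734927, sp=-1, e=sp−y≈-1.734927; I≈1.362057, D=e−e_prev≈-1.957270; u=1/4·(-1.734927)+1/2·1.362057+2·(-1.957270)≈-3.667243; next y=3/5·0.734927+1/4·(-3.667243)≈-0.475855
n=7: y≈-0.475855, sp=-1, e=sp−y≈-0.524145; I≈0.837911, D=e−e_prev≈1.210782; u=1/4·(-0.524145)+1/2·0.837911+2·1.210782≈2.709482; next y=3/5·(-0.475855)+1/4·2.709482≈0.391858
n=8: y≈0.391858, sp=-1, e=sp−y≈-1.391858; I≈-0.553946, D=e−e_prev≈-0.867713; u=1/4·(-1.391858)+1/2·(-0.553946)+2·(-0.867713)≈-2.360363; next y=3/5·0.391858+1/4·(-2.360363)≈-0.354976
n=9: y≈-0.354976, sp=-1, e=sp−y≈-0.645024; I≈-1.198970, D=e−e_prev≈0.746834; u=1/4·(-0.645024)+1/2·(-1.198970)+2·0.746834≈0.732926; next y=3/5·(-0.354976)+1/4·0.732926≈-0.029754
n=10: y≈-0.029754, sp=-1, e=sp−y≈-0.970246; I≈-2.169216, D=e−e_prev≈-0.325222; u=1/4·(-0.970246)+1/2·(-2.169216)+2·(-0.325222)≈-1.977614; next y=3/5·(-0.029754)+1/4·(-1.977614)≈-0.512256

0 1 2.750 0.000
1 1 -0.641 0.688
2 1 2.087 0.252
3 1 0.433 0.673
4 1 1.881 0.512
5 1 1.073 0.778
6 -1 -3.667 0.735
7 -1 2.709 -0.476
8 -1 -2.360 0.392
9 -1 0.733 -0.355
10 -1 -1.978 -0.030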